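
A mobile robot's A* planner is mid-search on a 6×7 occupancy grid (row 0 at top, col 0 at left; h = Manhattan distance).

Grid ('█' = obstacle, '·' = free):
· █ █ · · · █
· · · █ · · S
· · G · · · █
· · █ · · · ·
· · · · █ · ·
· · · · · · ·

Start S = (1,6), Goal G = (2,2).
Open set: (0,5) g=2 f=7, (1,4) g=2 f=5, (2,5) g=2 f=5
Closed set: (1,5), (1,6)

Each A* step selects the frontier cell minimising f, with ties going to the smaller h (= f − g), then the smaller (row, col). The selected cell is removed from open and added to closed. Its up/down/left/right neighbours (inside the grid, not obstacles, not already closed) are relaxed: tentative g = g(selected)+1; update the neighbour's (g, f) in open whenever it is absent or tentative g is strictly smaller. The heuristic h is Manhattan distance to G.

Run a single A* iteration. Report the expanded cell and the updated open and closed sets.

expanded=(1,4); open=[(0,4) g=3 f=7, (0,5) g=2 f=7, (2,4) g=3 f=5, (2,5) g=2 f=5]; closed=[(1,4), (1,5), (1,6)]

step 1: expand (1,4) (f=5, h=3) → closed; open now [(0,4) g=3 f=7, (0,5) g=2 f=7, (2,4) g=3 f=5, (2,5) g=2 f=5]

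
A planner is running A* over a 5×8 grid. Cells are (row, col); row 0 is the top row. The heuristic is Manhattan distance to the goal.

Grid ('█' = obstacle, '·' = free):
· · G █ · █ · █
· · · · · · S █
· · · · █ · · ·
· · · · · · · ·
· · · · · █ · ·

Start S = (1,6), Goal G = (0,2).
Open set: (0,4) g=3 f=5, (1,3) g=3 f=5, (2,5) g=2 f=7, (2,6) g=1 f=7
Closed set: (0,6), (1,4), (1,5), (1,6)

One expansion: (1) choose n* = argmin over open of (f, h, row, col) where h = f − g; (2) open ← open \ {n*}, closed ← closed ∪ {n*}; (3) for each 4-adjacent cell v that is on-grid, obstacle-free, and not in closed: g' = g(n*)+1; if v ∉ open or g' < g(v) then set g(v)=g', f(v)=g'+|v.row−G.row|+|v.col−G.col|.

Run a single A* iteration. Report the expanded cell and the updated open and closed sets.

step 1: expand (0,4) (f=5, h=2) → closed; open now [(1,3) g=3 f=5, (2,5) g=2 f=7, (2,6) g=1 f=7]

expanded=(0,4); open=[(1,3) g=3 f=5, (2,5) g=2 f=7, (2,6) g=1 f=7]; closed=[(0,4), (0,6), (1,4), (1,5), (1,6)]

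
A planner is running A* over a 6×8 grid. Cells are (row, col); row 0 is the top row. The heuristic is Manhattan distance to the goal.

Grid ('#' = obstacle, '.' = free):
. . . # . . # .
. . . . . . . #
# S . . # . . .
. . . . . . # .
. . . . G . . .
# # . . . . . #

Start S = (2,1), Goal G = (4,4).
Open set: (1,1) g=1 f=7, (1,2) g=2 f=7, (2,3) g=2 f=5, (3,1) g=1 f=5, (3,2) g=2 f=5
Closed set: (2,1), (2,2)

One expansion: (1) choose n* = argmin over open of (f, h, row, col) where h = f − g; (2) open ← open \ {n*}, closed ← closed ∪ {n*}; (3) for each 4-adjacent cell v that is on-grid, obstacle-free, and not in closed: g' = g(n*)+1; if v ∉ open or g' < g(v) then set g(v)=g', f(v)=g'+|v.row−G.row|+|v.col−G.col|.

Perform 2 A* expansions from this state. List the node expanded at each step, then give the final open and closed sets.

step 1: expand (2,3) (f=5, h=3) → closed; open now [(1,1) g=1 f=7, (1,2) g=2 f=7, (1,3) g=3 f=7, (3,1) g=1 f=5, (3,2) g=2 f=5, (3,3) g=3 f=5]
step 2: expand (3,3) (f=5, h=2) → closed; open now [(1,1) g=1 f=7, (1,2) g=2 f=7, (1,3) g=3 f=7, (3,1) g=1 f=5, (3,2) g=2 f=5, (3,4) g=4 f=5, (4,3) g=4 f=5]

order=[(2,3) → (3,3)]; open=[(1,1) g=1 f=7, (1,2) g=2 f=7, (1,3) g=3 f=7, (3,1) g=1 f=5, (3,2) g=2 f=5, (3,4) g=4 f=5, (4,3) g=4 f=5]; closed=[(2,1), (2,2), (2,3), (3,3)]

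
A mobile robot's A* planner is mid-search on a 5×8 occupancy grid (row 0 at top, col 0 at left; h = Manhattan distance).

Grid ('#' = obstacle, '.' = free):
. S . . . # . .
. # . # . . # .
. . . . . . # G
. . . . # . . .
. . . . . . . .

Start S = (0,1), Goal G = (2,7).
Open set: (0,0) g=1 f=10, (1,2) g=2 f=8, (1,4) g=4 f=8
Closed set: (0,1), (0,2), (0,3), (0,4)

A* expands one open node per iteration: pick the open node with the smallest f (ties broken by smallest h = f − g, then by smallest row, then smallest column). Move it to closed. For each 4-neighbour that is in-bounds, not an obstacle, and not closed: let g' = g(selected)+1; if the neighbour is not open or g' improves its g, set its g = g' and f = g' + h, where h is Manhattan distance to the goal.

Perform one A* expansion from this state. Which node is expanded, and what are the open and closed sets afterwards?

step 1: expand (1,4) (f=8, h=4) → closed; open now [(0,0) g=1 f=10, (1,2) g=2 f=8, (1,5) g=5 f=8, (2,4) g=5 f=8]

expanded=(1,4); open=[(0,0) g=1 f=10, (1,2) g=2 f=8, (1,5) g=5 f=8, (2,4) g=5 f=8]; closed=[(0,1), (0,2), (0,3), (0,4), (1,4)]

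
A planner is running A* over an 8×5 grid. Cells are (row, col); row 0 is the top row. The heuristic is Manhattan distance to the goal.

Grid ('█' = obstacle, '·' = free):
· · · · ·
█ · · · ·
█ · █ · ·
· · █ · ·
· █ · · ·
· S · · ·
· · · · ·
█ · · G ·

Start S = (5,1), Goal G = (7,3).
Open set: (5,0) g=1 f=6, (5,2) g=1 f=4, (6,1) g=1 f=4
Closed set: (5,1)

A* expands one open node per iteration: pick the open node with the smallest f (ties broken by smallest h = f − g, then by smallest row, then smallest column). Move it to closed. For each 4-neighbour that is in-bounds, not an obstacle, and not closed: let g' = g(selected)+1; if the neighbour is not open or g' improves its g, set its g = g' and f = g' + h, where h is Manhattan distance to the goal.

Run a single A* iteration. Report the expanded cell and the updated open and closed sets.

step 1: expand (5,2) (f=4, h=3) → closed; open now [(4,2) g=2 f=6, (5,0) g=1 f=6, (5,3) g=2 f=4, (6,1) g=1 f=4, (6,2) g=2 f=4]

expanded=(5,2); open=[(4,2) g=2 f=6, (5,0) g=1 f=6, (5,3) g=2 f=4, (6,1) g=1 f=4, (6,2) g=2 f=4]; closed=[(5,1), (5,2)]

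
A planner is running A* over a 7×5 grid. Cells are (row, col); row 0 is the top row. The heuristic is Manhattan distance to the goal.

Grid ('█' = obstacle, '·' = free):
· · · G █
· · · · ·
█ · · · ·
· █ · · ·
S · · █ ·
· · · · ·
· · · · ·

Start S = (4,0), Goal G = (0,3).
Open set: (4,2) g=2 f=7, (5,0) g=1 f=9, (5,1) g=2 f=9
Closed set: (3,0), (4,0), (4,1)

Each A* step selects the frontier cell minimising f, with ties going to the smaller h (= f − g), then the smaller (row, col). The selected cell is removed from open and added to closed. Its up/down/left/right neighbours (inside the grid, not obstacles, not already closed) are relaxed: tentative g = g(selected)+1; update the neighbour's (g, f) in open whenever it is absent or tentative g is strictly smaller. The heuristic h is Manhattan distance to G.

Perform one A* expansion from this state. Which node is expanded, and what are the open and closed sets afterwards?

step 1: expand (4,2) (f=7, h=5) → closed; open now [(3,2) g=3 f=7, (5,0) g=1 f=9, (5,1) g=2 f=9, (5,2) g=3 f=9]

expanded=(4,2); open=[(3,2) g=3 f=7, (5,0) g=1 f=9, (5,1) g=2 f=9, (5,2) g=3 f=9]; closed=[(3,0), (4,0), (4,1), (4,2)]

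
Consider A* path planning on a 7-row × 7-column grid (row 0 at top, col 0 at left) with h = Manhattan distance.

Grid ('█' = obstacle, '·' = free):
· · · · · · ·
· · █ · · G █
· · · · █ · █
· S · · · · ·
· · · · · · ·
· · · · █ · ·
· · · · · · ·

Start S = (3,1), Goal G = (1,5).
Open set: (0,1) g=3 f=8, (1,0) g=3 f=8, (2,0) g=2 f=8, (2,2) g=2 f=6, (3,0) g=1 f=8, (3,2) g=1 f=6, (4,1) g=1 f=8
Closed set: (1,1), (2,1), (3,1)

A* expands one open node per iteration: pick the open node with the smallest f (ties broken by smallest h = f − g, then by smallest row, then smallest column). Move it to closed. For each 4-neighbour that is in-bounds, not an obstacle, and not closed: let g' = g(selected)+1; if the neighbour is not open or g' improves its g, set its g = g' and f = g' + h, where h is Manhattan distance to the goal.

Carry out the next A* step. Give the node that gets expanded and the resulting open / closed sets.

step 1: expand (2,2) (f=6, h=4) → closed; open now [(0,1) g=3 f=8, (1,0) g=3 f=8, (2,0) g=2 f=8, (2,3) g=3 f=6, (3,0) g=1 f=8, (3,2) g=1 f=6, (4,1) g=1 f=8]

expanded=(2,2); open=[(0,1) g=3 f=8, (1,0) g=3 f=8, (2,0) g=2 f=8, (2,3) g=3 f=6, (3,0) g=1 f=8, (3,2) g=1 f=6, (4,1) g=1 f=8]; closed=[(1,1), (2,1), (2,2), (3,1)]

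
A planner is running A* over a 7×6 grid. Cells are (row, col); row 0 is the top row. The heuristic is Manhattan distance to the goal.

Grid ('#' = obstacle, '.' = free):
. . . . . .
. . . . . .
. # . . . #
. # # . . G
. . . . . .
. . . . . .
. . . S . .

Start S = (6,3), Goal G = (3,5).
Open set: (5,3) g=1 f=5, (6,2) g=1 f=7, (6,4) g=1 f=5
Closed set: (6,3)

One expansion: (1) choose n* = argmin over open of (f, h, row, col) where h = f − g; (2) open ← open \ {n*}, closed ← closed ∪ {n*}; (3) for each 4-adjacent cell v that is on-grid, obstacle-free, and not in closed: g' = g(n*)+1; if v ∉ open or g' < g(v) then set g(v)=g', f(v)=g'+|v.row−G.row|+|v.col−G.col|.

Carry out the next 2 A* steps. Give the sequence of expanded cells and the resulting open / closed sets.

step 1: expand (5,3) (f=5, h=4) → closed; open now [(4,3) g=2 f=5, (5,2) g=2 f=7, (5,4) g=2 f=5, (6,2) g=1 f=7, (6,4) g=1 f=5]
step 2: expand (4,3) (f=5, h=3) → closed; open now [(3,3) g=3 f=5, (4,2) g=3 f=7, (4,4) g=3 f=5, (5,2) g=2 f=7, (5,4) g=2 f=5, (6,2) g=1 f=7, (6,4) g=1 f=5]

order=[(5,3) → (4,3)]; open=[(3,3) g=3 f=5, (4,2) g=3 f=7, (4,4) g=3 f=5, (5,2) g=2 f=7, (5,4) g=2 f=5, (6,2) g=1 f=7, (6,4) g=1 f=5]; closed=[(4,3), (5,3), (6,3)]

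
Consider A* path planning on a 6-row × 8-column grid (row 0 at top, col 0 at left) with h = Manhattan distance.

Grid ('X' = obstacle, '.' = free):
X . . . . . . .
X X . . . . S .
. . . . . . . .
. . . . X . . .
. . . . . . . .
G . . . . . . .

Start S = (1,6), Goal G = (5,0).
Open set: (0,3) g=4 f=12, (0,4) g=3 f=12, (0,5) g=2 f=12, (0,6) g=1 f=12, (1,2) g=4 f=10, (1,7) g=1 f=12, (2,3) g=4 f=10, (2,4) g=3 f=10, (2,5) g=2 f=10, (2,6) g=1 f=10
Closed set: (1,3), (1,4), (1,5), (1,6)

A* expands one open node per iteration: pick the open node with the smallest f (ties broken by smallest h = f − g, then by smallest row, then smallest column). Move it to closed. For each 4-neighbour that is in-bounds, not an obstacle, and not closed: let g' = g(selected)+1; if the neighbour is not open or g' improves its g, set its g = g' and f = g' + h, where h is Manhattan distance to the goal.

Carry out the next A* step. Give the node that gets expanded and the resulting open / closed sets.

expanded=(1,2); open=[(0,2) g=5 f=12, (0,3) g=4 f=12, (0,4) g=3 f=12, (0,5) g=2 f=12, (0,6) g=1 f=12, (1,7) g=1 f=12, (2,2) g=5 f=10, (2,3) g=4 f=10, (2,4) g=3 f=10, (2,5) g=2 f=10, (2,6) g=1 f=10]; closed=[(1,2), (1,3), (1,4), (1,5), (1,6)]

step 1: expand (1,2) (f=10, h=6) → closed; open now [(0,2) g=5 f=12, (0,3) g=4 f=12, (0,4) g=3 f=12, (0,5) g=2 f=12, (0,6) g=1 f=12, (1,7) g=1 f=12, (2,2) g=5 f=10, (2,3) g=4 f=10, (2,4) g=3 f=10, (2,5) g=2 f=10, (2,6) g=1 f=10]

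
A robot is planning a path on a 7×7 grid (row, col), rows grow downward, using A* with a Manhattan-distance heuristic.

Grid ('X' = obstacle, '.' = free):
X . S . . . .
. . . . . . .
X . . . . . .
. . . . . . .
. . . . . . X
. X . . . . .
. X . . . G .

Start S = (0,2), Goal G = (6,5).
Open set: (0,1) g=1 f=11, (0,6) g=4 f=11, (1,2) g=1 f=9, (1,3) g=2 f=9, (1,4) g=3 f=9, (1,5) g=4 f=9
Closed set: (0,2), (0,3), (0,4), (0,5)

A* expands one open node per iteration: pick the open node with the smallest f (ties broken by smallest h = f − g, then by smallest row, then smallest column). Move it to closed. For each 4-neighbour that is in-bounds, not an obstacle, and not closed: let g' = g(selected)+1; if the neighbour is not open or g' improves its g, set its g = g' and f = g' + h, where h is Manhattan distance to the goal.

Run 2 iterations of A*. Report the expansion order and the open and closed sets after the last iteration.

step 1: expand (1,5) (f=9, h=5) → closed; open now [(0,1) g=1 f=11, (0,6) g=4 f=11, (1,2) g=1 f=9, (1,3) g=2 f=9, (1,4) g=3 f=9, (1,6) g=5 f=11, (2,5) g=5 f=9]
step 2: expand (2,5) (f=9, h=4) → closed; open now [(0,1) g=1 f=11, (0,6) g=4 f=11, (1,2) g=1 f=9, (1,3) g=2 f=9, (1,4) g=3 f=9, (1,6) g=5 f=11, (2,4) g=6 f=11, (2,6) g=6 f=11, (3,5) g=6 f=9]

order=[(1,5) → (2,5)]; open=[(0,1) g=1 f=11, (0,6) g=4 f=11, (1,2) g=1 f=9, (1,3) g=2 f=9, (1,4) g=3 f=9, (1,6) g=5 f=11, (2,4) g=6 f=11, (2,6) g=6 f=11, (3,5) g=6 f=9]; closed=[(0,2), (0,3), (0,4), (0,5), (1,5), (2,5)]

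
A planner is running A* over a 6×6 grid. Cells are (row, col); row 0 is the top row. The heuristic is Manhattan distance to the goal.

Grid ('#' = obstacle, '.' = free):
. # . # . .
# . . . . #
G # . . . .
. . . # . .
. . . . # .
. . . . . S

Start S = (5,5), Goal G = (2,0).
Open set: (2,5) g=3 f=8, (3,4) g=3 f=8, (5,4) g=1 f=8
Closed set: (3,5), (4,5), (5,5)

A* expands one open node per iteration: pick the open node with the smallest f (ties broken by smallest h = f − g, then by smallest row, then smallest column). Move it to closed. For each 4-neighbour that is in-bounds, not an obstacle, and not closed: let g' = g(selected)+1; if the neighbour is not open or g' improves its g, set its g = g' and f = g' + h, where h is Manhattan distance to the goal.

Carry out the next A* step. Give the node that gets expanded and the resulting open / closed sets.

expanded=(2,5); open=[(2,4) g=4 f=8, (3,4) g=3 f=8, (5,4) g=1 f=8]; closed=[(2,5), (3,5), (4,5), (5,5)]

step 1: expand (2,5) (f=8, h=5) → closed; open now [(2,4) g=4 f=8, (3,4) g=3 f=8, (5,4) g=1 f=8]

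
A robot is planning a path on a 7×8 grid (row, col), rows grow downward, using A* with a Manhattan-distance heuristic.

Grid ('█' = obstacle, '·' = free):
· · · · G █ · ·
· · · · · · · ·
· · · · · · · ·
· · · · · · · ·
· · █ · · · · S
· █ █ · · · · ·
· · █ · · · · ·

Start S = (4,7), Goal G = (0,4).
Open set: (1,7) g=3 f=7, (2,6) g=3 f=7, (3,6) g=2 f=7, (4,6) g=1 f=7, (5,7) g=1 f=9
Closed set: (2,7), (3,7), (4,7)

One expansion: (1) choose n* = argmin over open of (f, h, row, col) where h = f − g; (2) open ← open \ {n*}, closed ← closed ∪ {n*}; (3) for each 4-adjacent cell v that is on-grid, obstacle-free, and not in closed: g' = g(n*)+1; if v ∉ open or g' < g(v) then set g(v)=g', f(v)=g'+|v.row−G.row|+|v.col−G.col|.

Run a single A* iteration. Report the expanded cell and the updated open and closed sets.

step 1: expand (1,7) (f=7, h=4) → closed; open now [(0,7) g=4 f=7, (1,6) g=4 f=7, (2,6) g=3 f=7, (3,6) g=2 f=7, (4,6) g=1 f=7, (5,7) g=1 f=9]

expanded=(1,7); open=[(0,7) g=4 f=7, (1,6) g=4 f=7, (2,6) g=3 f=7, (3,6) g=2 f=7, (4,6) g=1 f=7, (5,7) g=1 f=9]; closed=[(1,7), (2,7), (3,7), (4,7)]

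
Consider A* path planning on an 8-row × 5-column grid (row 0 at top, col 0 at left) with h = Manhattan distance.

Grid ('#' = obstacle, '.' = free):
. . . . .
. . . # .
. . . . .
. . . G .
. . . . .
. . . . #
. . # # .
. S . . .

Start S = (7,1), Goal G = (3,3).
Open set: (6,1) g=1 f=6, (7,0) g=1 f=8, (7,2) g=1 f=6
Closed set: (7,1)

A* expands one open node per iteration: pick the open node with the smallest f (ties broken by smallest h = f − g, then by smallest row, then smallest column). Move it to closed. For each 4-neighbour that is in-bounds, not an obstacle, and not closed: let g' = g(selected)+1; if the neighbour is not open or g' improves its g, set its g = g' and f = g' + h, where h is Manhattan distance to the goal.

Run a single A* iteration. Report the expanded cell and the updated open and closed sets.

expanded=(6,1); open=[(5,1) g=2 f=6, (6,0) g=2 f=8, (7,0) g=1 f=8, (7,2) g=1 f=6]; closed=[(6,1), (7,1)]

step 1: expand (6,1) (f=6, h=5) → closed; open now [(5,1) g=2 f=6, (6,0) g=2 f=8, (7,0) g=1 f=8, (7,2) g=1 f=6]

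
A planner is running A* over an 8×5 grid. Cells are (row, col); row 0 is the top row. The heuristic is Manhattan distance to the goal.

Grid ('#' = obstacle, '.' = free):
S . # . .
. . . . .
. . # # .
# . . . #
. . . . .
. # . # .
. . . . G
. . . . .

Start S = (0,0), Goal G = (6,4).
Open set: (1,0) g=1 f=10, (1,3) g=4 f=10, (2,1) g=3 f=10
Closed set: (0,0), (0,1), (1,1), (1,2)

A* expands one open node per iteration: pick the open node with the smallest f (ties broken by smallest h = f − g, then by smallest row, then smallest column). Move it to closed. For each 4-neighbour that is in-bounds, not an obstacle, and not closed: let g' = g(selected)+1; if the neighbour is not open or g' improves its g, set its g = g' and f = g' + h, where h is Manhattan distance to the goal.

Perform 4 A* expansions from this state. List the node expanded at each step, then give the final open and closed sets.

step 1: expand (1,3) (f=10, h=6) → closed; open now [(0,3) g=5 f=12, (1,0) g=1 f=10, (1,4) g=5 f=10, (2,1) g=3 f=10]
step 2: expand (1,4) (f=10, h=5) → closed; open now [(0,3) g=5 f=12, (0,4) g=6 f=12, (1,0) g=1 f=10, (2,1) g=3 f=10, (2,4) g=6 f=10]
step 3: expand (2,4) (f=10, h=4) → closed; open now [(0,3) g=5 f=12, (0,4) g=6 f=12, (1,0) g=1 f=10, (2,1) g=3 f=10]
step 4: expand (2,1) (f=10, h=7) → closed; open now [(0,3) g=5 f=12, (0,4) g=6 f=12, (1,0) g=1 f=10, (2,0) g=4 f=12, (3,1) g=4 f=10]

order=[(1,3) → (1,4) → (2,4) → (2,1)]; open=[(0,3) g=5 f=12, (0,4) g=6 f=12, (1,0) g=1 f=10, (2,0) g=4 f=12, (3,1) g=4 f=10]; closed=[(0,0), (0,1), (1,1), (1,2), (1,3), (1,4), (2,1), (2,4)]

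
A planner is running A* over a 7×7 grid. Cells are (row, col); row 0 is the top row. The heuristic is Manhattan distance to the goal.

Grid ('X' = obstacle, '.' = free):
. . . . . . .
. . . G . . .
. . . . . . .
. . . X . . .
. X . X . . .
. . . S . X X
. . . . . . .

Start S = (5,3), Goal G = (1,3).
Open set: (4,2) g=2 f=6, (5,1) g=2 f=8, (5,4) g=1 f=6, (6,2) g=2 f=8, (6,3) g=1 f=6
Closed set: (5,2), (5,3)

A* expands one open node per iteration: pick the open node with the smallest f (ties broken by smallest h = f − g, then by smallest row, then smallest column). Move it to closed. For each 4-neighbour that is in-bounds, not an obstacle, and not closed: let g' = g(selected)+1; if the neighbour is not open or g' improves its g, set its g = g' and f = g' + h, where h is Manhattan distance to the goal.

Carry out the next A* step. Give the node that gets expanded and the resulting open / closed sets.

expanded=(4,2); open=[(3,2) g=3 f=6, (5,1) g=2 f=8, (5,4) g=1 f=6, (6,2) g=2 f=8, (6,3) g=1 f=6]; closed=[(4,2), (5,2), (5,3)]

step 1: expand (4,2) (f=6, h=4) → closed; open now [(3,2) g=3 f=6, (5,1) g=2 f=8, (5,4) g=1 f=6, (6,2) g=2 f=8, (6,3) g=1 f=6]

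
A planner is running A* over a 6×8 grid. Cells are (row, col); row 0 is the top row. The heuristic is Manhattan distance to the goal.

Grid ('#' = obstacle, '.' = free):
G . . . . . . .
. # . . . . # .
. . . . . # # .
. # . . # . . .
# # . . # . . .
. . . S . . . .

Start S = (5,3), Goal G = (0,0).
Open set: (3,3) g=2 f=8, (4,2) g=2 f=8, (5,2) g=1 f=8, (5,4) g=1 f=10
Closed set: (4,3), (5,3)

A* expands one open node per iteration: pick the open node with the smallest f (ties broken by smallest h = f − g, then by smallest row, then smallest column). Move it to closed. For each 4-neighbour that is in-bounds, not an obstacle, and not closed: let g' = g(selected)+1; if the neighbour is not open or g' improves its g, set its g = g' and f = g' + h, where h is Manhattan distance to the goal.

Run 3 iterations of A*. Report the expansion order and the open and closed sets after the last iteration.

order=[(3,3) → (2,3) → (1,3)]; open=[(0,3) g=5 f=8, (1,2) g=5 f=8, (1,4) g=5 f=10, (2,2) g=4 f=8, (2,4) g=4 f=10, (3,2) g=3 f=8, (4,2) g=2 f=8, (5,2) g=1 f=8, (5,4) g=1 f=10]; closed=[(1,3), (2,3), (3,3), (4,3), (5,3)]

step 1: expand (3,3) (f=8, h=6) → closed; open now [(2,3) g=3 f=8, (3,2) g=3 f=8, (4,2) g=2 f=8, (5,2) g=1 f=8, (5,4) g=1 f=10]
step 2: expand (2,3) (f=8, h=5) → closed; open now [(1,3) g=4 f=8, (2,2) g=4 f=8, (2,4) g=4 f=10, (3,2) g=3 f=8, (4,2) g=2 f=8, (5,2) g=1 f=8, (5,4) g=1 f=10]
step 3: expand (1,3) (f=8, h=4) → closed; open now [(0,3) g=5 f=8, (1,2) g=5 f=8, (1,4) g=5 f=10, (2,2) g=4 f=8, (2,4) g=4 f=10, (3,2) g=3 f=8, (4,2) g=2 f=8, (5,2) g=1 f=8, (5,4) g=1 f=10]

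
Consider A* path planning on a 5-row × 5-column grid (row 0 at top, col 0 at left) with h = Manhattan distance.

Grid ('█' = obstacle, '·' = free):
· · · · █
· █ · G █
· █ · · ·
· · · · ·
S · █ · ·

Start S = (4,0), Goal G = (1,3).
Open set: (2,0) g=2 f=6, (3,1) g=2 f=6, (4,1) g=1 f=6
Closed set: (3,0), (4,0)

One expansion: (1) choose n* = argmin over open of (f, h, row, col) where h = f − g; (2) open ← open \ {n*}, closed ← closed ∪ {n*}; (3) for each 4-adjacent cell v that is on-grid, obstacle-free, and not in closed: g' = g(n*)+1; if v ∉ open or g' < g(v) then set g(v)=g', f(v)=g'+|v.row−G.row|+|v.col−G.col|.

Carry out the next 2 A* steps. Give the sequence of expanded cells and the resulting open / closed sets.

step 1: expand (2,0) (f=6, h=4) → closed; open now [(1,0) g=3 f=6, (3,1) g=2 f=6, (4,1) g=1 f=6]
step 2: expand (1,0) (f=6, h=3) → closed; open now [(0,0) g=4 f=8, (3,1) g=2 f=6, (4,1) g=1 f=6]

order=[(2,0) → (1,0)]; open=[(0,0) g=4 f=8, (3,1) g=2 f=6, (4,1) g=1 f=6]; closed=[(1,0), (2,0), (3,0), (4,0)]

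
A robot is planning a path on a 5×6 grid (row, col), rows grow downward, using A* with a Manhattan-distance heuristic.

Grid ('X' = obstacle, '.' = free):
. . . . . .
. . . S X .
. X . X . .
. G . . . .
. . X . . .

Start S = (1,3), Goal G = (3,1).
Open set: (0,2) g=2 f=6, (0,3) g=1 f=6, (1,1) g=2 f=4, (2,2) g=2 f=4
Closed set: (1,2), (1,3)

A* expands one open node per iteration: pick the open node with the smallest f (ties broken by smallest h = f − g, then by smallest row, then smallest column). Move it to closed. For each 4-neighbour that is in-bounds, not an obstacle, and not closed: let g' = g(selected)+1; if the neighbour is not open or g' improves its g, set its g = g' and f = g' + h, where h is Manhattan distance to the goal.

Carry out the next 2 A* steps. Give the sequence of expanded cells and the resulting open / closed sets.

order=[(1,1) → (2,2)]; open=[(0,1) g=3 f=6, (0,2) g=2 f=6, (0,3) g=1 f=6, (1,0) g=3 f=6, (3,2) g=3 f=4]; closed=[(1,1), (1,2), (1,3), (2,2)]

step 1: expand (1,1) (f=4, h=2) → closed; open now [(0,1) g=3 f=6, (0,2) g=2 f=6, (0,3) g=1 f=6, (1,0) g=3 f=6, (2,2) g=2 f=4]
step 2: expand (2,2) (f=4, h=2) → closed; open now [(0,1) g=3 f=6, (0,2) g=2 f=6, (0,3) g=1 f=6, (1,0) g=3 f=6, (3,2) g=3 f=4]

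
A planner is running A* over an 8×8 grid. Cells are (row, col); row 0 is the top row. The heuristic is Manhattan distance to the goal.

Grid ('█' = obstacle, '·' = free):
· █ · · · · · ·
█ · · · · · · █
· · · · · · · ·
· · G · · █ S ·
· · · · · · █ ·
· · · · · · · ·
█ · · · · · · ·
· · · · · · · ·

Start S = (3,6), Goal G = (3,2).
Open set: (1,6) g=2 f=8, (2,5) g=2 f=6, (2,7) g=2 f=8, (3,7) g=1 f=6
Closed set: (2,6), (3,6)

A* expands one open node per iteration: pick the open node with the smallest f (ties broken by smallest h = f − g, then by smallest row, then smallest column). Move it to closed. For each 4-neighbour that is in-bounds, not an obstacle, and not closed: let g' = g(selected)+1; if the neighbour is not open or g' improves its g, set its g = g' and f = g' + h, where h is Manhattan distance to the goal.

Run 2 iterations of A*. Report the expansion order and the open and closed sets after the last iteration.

order=[(2,5) → (2,4)]; open=[(1,4) g=4 f=8, (1,5) g=3 f=8, (1,6) g=2 f=8, (2,3) g=4 f=6, (2,7) g=2 f=8, (3,4) g=4 f=6, (3,7) g=1 f=6]; closed=[(2,4), (2,5), (2,6), (3,6)]

step 1: expand (2,5) (f=6, h=4) → closed; open now [(1,5) g=3 f=8, (1,6) g=2 f=8, (2,4) g=3 f=6, (2,7) g=2 f=8, (3,7) g=1 f=6]
step 2: expand (2,4) (f=6, h=3) → closed; open now [(1,4) g=4 f=8, (1,5) g=3 f=8, (1,6) g=2 f=8, (2,3) g=4 f=6, (2,7) g=2 f=8, (3,4) g=4 f=6, (3,7) g=1 f=6]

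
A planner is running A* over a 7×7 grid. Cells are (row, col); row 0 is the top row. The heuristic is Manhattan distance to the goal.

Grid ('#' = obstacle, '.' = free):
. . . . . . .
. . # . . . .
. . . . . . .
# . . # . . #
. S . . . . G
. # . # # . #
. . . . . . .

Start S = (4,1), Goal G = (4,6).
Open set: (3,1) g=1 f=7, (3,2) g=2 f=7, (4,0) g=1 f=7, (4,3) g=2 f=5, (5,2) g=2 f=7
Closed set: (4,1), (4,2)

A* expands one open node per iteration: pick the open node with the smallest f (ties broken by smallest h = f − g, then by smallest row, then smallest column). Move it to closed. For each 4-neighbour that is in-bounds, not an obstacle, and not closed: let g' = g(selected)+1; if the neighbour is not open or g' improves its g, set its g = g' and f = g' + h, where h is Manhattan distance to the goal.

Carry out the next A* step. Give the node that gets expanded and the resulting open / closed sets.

step 1: expand (4,3) (f=5, h=3) → closed; open now [(3,1) g=1 f=7, (3,2) g=2 f=7, (4,0) g=1 f=7, (4,4) g=3 f=5, (5,2) g=2 f=7]

expanded=(4,3); open=[(3,1) g=1 f=7, (3,2) g=2 f=7, (4,0) g=1 f=7, (4,4) g=3 f=5, (5,2) g=2 f=7]; closed=[(4,1), (4,2), (4,3)]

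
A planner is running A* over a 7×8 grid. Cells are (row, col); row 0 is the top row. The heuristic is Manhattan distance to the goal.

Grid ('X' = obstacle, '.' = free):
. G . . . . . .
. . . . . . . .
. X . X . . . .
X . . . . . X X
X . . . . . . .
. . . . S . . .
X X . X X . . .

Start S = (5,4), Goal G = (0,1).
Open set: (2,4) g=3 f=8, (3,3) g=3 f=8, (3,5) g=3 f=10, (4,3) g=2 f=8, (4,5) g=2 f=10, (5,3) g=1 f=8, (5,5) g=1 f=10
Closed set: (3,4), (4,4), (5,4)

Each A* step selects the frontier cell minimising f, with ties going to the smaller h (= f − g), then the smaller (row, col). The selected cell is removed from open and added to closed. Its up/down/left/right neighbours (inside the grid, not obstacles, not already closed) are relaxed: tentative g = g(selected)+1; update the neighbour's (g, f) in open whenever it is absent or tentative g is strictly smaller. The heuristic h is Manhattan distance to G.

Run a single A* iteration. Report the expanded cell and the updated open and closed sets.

step 1: expand (2,4) (f=8, h=5) → closed; open now [(1,4) g=4 f=8, (2,5) g=4 f=10, (3,3) g=3 f=8, (3,5) g=3 f=10, (4,3) g=2 f=8, (4,5) g=2 f=10, (5,3) g=1 f=8, (5,5) g=1 f=10]

expanded=(2,4); open=[(1,4) g=4 f=8, (2,5) g=4 f=10, (3,3) g=3 f=8, (3,5) g=3 f=10, (4,3) g=2 f=8, (4,5) g=2 f=10, (5,3) g=1 f=8, (5,5) g=1 f=10]; closed=[(2,4), (3,4), (4,4), (5,4)]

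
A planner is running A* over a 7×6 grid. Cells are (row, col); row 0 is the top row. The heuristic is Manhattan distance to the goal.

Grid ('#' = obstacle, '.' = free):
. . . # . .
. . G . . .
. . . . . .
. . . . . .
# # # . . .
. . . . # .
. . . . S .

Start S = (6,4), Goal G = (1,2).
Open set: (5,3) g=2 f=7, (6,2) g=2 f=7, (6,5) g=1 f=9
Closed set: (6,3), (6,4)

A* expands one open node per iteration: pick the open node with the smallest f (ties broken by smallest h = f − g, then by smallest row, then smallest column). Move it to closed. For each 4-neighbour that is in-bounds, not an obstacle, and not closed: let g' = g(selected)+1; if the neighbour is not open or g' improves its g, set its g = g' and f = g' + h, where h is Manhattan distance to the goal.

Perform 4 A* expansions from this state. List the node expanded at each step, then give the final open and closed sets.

step 1: expand (5,3) (f=7, h=5) → closed; open now [(4,3) g=3 f=7, (5,2) g=3 f=7, (6,2) g=2 f=7, (6,5) g=1 f=9]
step 2: expand (4,3) (f=7, h=4) → closed; open now [(3,3) g=4 f=7, (4,4) g=4 f=9, (5,2) g=3 f=7, (6,2) g=2 f=7, (6,5) g=1 f=9]
step 3: expand (3,3) (f=7, h=3) → closed; open now [(2,3) g=5 f=7, (3,2) g=5 f=7, (3,4) g=5 f=9, (4,4) g=4 f=9, (5,2) g=3 f=7, (6,2) g=2 f=7, (6,5) g=1 f=9]
step 4: expand (2,3) (f=7, h=2) → closed; open now [(1,3) g=6 f=7, (2,2) g=6 f=7, (2,4) g=6 f=9, (3,2) g=5 f=7, (3,4) g=5 f=9, (4,4) g=4 f=9, (5,2) g=3 f=7, (6,2) g=2 f=7, (6,5) g=1 f=9]

order=[(5,3) → (4,3) → (3,3) → (2,3)]; open=[(1,3) g=6 f=7, (2,2) g=6 f=7, (2,4) g=6 f=9, (3,2) g=5 f=7, (3,4) g=5 f=9, (4,4) g=4 f=9, (5,2) g=3 f=7, (6,2) g=2 f=7, (6,5) g=1 f=9]; closed=[(2,3), (3,3), (4,3), (5,3), (6,3), (6,4)]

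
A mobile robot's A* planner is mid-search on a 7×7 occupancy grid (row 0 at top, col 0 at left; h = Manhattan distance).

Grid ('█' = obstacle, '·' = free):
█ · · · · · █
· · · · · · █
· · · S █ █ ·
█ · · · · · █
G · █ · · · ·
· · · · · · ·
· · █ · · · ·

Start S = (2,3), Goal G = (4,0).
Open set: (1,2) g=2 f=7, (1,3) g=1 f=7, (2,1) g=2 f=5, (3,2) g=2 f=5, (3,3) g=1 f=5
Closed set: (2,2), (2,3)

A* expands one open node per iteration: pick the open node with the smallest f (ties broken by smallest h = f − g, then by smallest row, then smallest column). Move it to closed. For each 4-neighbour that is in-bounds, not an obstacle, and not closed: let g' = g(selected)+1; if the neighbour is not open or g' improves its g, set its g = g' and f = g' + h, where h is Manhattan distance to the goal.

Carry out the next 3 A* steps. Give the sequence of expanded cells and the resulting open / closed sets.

step 1: expand (2,1) (f=5, h=3) → closed; open now [(1,1) g=3 f=7, (1,2) g=2 f=7, (1,3) g=1 f=7, (2,0) g=3 f=5, (3,1) g=3 f=5, (3,2) g=2 f=5, (3,3) g=1 f=5]
step 2: expand (2,0) (f=5, h=2) → closed; open now [(1,0) g=4 f=7, (1,1) g=3 f=7, (1,2) g=2 f=7, (1,3) g=1 f=7, (3,1) g=3 f=5, (3,2) g=2 f=5, (3,3) g=1 f=5]
step 3: expand (3,1) (f=5, h=2) → closed; open now [(1,0) g=4 f=7, (1,1) g=3 f=7, (1,2) g=2 f=7, (1,3) g=1 f=7, (3,2) g=2 f=5, (3,3) g=1 f=5, (4,1) g=4 f=5]

order=[(2,1) → (2,0) → (3,1)]; open=[(1,0) g=4 f=7, (1,1) g=3 f=7, (1,2) g=2 f=7, (1,3) g=1 f=7, (3,2) g=2 f=5, (3,3) g=1 f=5, (4,1) g=4 f=5]; closed=[(2,0), (2,1), (2,2), (2,3), (3,1)]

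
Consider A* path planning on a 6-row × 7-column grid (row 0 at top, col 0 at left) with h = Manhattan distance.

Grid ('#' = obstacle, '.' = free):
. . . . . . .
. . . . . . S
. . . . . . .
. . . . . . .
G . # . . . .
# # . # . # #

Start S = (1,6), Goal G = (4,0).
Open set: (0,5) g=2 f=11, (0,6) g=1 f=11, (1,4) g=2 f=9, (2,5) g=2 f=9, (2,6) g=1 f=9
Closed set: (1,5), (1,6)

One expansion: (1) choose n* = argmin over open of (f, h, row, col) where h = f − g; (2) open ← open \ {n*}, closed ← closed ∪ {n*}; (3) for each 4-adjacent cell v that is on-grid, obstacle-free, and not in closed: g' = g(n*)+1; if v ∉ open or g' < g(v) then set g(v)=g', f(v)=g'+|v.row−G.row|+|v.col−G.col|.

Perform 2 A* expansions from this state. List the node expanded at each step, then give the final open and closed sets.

order=[(1,4) → (1,3)]; open=[(0,3) g=4 f=11, (0,4) g=3 f=11, (0,5) g=2 f=11, (0,6) g=1 f=11, (1,2) g=4 f=9, (2,3) g=4 f=9, (2,4) g=3 f=9, (2,5) g=2 f=9, (2,6) g=1 f=9]; closed=[(1,3), (1,4), (1,5), (1,6)]

step 1: expand (1,4) (f=9, h=7) → closed; open now [(0,4) g=3 f=11, (0,5) g=2 f=11, (0,6) g=1 f=11, (1,3) g=3 f=9, (2,4) g=3 f=9, (2,5) g=2 f=9, (2,6) g=1 f=9]
step 2: expand (1,3) (f=9, h=6) → closed; open now [(0,3) g=4 f=11, (0,4) g=3 f=11, (0,5) g=2 f=11, (0,6) g=1 f=11, (1,2) g=4 f=9, (2,3) g=4 f=9, (2,4) g=3 f=9, (2,5) g=2 f=9, (2,6) g=1 f=9]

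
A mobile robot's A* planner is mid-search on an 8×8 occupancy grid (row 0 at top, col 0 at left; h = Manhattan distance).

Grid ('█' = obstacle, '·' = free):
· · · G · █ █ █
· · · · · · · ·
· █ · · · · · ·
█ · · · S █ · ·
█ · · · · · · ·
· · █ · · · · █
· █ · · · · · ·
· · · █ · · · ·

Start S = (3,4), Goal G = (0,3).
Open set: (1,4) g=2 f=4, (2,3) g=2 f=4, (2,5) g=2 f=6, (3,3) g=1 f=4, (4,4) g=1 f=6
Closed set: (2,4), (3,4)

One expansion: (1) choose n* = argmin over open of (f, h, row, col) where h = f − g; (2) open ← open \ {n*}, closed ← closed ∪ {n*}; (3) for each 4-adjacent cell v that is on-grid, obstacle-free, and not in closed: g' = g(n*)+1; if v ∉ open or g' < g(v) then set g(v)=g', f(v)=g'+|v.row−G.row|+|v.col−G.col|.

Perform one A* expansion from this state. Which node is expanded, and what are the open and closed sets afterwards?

step 1: expand (1,4) (f=4, h=2) → closed; open now [(0,4) g=3 f=4, (1,3) g=3 f=4, (1,5) g=3 f=6, (2,3) g=2 f=4, (2,5) g=2 f=6, (3,3) g=1 f=4, (4,4) g=1 f=6]

expanded=(1,4); open=[(0,4) g=3 f=4, (1,3) g=3 f=4, (1,5) g=3 f=6, (2,3) g=2 f=4, (2,5) g=2 f=6, (3,3) g=1 f=4, (4,4) g=1 f=6]; closed=[(1,4), (2,4), (3,4)]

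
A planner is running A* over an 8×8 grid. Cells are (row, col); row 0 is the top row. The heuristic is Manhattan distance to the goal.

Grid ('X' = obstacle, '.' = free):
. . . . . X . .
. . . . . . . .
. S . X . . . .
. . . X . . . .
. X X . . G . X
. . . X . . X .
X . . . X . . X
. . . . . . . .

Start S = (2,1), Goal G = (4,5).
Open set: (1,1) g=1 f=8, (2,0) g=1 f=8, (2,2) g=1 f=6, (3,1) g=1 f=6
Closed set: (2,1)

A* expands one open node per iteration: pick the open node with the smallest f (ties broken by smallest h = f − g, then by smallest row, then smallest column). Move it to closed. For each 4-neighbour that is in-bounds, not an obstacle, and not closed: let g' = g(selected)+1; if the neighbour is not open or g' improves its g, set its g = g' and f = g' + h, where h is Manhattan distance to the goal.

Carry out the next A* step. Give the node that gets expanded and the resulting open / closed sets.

expanded=(2,2); open=[(1,1) g=1 f=8, (1,2) g=2 f=8, (2,0) g=1 f=8, (3,1) g=1 f=6, (3,2) g=2 f=6]; closed=[(2,1), (2,2)]

step 1: expand (2,2) (f=6, h=5) → closed; open now [(1,1) g=1 f=8, (1,2) g=2 f=8, (2,0) g=1 f=8, (3,1) g=1 f=6, (3,2) g=2 f=6]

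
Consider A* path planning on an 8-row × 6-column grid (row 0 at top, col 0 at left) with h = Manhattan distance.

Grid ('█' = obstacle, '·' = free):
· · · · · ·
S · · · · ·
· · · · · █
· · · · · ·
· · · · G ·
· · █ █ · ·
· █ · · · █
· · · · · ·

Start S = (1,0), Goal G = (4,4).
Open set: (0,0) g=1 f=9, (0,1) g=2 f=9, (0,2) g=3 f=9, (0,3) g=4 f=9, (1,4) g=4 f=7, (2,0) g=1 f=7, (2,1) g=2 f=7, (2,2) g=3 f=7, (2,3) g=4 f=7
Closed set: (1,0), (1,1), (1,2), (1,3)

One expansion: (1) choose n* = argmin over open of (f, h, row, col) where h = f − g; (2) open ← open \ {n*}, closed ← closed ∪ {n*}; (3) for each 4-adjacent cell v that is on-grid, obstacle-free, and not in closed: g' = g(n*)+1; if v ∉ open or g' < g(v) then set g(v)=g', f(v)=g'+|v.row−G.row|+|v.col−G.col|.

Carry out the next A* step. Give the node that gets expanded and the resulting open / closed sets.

expanded=(1,4); open=[(0,0) g=1 f=9, (0,1) g=2 f=9, (0,2) g=3 f=9, (0,3) g=4 f=9, (0,4) g=5 f=9, (1,5) g=5 f=9, (2,0) g=1 f=7, (2,1) g=2 f=7, (2,2) g=3 f=7, (2,3) g=4 f=7, (2,4) g=5 f=7]; closed=[(1,0), (1,1), (1,2), (1,3), (1,4)]

step 1: expand (1,4) (f=7, h=3) → closed; open now [(0,0) g=1 f=9, (0,1) g=2 f=9, (0,2) g=3 f=9, (0,3) g=4 f=9, (0,4) g=5 f=9, (1,5) g=5 f=9, (2,0) g=1 f=7, (2,1) g=2 f=7, (2,2) g=3 f=7, (2,3) g=4 f=7, (2,4) g=5 f=7]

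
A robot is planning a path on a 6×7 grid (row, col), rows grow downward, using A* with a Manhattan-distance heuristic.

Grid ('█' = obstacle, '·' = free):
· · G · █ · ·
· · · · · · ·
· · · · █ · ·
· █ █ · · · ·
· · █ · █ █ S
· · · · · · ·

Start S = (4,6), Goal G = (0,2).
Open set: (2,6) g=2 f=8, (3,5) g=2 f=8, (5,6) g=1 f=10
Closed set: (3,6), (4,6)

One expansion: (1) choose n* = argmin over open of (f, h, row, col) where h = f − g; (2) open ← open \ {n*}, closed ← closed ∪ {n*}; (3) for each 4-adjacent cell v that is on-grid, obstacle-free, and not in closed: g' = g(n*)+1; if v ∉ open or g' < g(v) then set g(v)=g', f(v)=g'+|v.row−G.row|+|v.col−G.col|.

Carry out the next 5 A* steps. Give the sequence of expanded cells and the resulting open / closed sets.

step 1: expand (2,6) (f=8, h=6) → closed; open now [(1,6) g=3 f=8, (2,5) g=3 f=8, (3,5) g=2 f=8, (5,6) g=1 f=10]
step 2: expand (1,6) (f=8, h=5) → closed; open now [(0,6) g=4 f=8, (1,5) g=4 f=8, (2,5) g=3 f=8, (3,5) g=2 f=8, (5,6) g=1 f=10]
step 3: expand (0,6) (f=8, h=4) → closed; open now [(0,5) g=5 f=8, (1,5) g=4 f=8, (2,5) g=3 f=8, (3,5) g=2 f=8, (5,6) g=1 f=10]
step 4: expand (0,5) (f=8, h=3) → closed; open now [(1,5) g=4 f=8, (2,5) g=3 f=8, (3,5) g=2 f=8, (5,6) g=1 f=10]
step 5: expand (1,5) (f=8, h=4) → closed; open now [(1,4) g=5 f=8, (2,5) g=3 f=8, (3,5) g=2 f=8, (5,6) g=1 f=10]

order=[(2,6) → (1,6) → (0,6) → (0,5) → (1,5)]; open=[(1,4) g=5 f=8, (2,5) g=3 f=8, (3,5) g=2 f=8, (5,6) g=1 f=10]; closed=[(0,5), (0,6), (1,5), (1,6), (2,6), (3,6), (4,6)]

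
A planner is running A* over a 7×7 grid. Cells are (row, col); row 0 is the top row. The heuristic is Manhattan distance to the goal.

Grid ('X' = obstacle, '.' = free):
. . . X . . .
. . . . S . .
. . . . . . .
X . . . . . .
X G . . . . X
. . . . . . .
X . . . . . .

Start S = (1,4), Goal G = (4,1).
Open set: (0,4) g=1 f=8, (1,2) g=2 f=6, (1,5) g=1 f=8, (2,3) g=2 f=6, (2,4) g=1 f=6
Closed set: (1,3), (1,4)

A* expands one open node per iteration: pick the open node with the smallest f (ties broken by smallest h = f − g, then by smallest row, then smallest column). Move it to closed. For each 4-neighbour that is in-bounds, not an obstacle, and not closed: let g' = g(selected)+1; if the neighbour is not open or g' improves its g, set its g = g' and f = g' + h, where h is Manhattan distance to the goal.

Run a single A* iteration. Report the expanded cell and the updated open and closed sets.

step 1: expand (1,2) (f=6, h=4) → closed; open now [(0,2) g=3 f=8, (0,4) g=1 f=8, (1,1) g=3 f=6, (1,5) g=1 f=8, (2,2) g=3 f=6, (2,3) g=2 f=6, (2,4) g=1 f=6]

expanded=(1,2); open=[(0,2) g=3 f=8, (0,4) g=1 f=8, (1,1) g=3 f=6, (1,5) g=1 f=8, (2,2) g=3 f=6, (2,3) g=2 f=6, (2,4) g=1 f=6]; closed=[(1,2), (1,3), (1,4)]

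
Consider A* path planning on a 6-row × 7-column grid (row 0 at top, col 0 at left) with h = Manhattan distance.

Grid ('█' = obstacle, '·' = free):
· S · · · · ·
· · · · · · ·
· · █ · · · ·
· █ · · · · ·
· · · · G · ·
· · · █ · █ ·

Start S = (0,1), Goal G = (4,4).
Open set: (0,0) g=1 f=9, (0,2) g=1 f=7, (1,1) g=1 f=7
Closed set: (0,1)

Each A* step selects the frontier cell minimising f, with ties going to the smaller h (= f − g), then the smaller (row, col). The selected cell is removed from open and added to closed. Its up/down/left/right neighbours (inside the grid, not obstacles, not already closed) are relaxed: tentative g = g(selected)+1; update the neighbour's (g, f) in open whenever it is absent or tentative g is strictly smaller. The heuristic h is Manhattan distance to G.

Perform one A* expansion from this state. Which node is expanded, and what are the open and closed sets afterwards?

expanded=(0,2); open=[(0,0) g=1 f=9, (0,3) g=2 f=7, (1,1) g=1 f=7, (1,2) g=2 f=7]; closed=[(0,1), (0,2)]

step 1: expand (0,2) (f=7, h=6) → closed; open now [(0,0) g=1 f=9, (0,3) g=2 f=7, (1,1) g=1 f=7, (1,2) g=2 f=7]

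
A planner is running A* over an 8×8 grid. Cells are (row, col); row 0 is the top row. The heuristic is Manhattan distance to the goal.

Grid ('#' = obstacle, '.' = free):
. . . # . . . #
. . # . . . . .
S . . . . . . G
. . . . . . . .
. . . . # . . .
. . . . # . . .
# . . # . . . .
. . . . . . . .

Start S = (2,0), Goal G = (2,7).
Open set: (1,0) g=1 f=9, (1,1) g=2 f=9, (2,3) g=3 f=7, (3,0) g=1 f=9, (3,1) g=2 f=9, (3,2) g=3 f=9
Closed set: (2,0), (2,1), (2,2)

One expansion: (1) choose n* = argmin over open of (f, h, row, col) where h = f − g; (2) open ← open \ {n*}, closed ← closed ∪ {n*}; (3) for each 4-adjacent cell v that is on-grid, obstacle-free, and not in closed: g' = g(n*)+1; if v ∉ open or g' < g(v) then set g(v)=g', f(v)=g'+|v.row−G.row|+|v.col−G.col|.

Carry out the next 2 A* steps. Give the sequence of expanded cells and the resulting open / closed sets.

order=[(2,3) → (2,4)]; open=[(1,0) g=1 f=9, (1,1) g=2 f=9, (1,3) g=4 f=9, (1,4) g=5 f=9, (2,5) g=5 f=7, (3,0) g=1 f=9, (3,1) g=2 f=9, (3,2) g=3 f=9, (3,3) g=4 f=9, (3,4) g=5 f=9]; closed=[(2,0), (2,1), (2,2), (2,3), (2,4)]

step 1: expand (2,3) (f=7, h=4) → closed; open now [(1,0) g=1 f=9, (1,1) g=2 f=9, (1,3) g=4 f=9, (2,4) g=4 f=7, (3,0) g=1 f=9, (3,1) g=2 f=9, (3,2) g=3 f=9, (3,3) g=4 f=9]
step 2: expand (2,4) (f=7, h=3) → closed; open now [(1,0) g=1 f=9, (1,1) g=2 f=9, (1,3) g=4 f=9, (1,4) g=5 f=9, (2,5) g=5 f=7, (3,0) g=1 f=9, (3,1) g=2 f=9, (3,2) g=3 f=9, (3,3) g=4 f=9, (3,4) g=5 f=9]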